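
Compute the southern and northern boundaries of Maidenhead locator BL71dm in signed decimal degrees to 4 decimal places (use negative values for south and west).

21.5000, 21.5417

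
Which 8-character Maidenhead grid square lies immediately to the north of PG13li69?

Latitude extended square 9; +1 → 10, wraps to 0, carry into subsquare.
Latitude subsquare i = 8; +1 → 9 = j.
The longitude characters are unchanged.

PG13lj60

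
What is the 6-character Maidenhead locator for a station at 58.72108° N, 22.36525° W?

Add 180° to longitude and 90° to latitude: 157.6347, 148.7211.
Field: lon ⌊157.6347/20⌋ = 7 → H; lat ⌊148.7211/10⌋ = 14 → O.
Square: lon ⌊17.6347/2⌋ = 8; lat ⌊8.7211/1⌋ = 8.
Subsquare: lon ⌊1.6347/0.0833333⌋ = 19 → t; lat ⌊0.7211/0.0416667⌋ = 17 → r.

HO88tr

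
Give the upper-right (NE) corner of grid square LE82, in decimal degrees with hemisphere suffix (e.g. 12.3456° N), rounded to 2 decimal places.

Field L=11, E=4: +11·20° lon, +4·10° lat → SW at lon 40°, lat -50°.
Square 8, 2: +8·2° lon, +2·1° lat → SW at lon 56°, lat -48°.
Cell spans 2° lon × 1° lat. NE corner is SW corner plus one full cell.
latitude 47.00° S, longitude 58.00° E.

47.00° S, 58.00° E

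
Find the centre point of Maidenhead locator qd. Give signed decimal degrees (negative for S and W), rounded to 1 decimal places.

-55.0, 150.0

Field Q=16, D=3: +16·20° lon, +3·10° lat → SW at lon 140°, lat -60°.
Cell spans 20° lon × 10° lat. Centre is SW corner plus half of each.
latitude -55.0, longitude 150.0.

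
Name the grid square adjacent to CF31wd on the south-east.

Longitude subsquare w = 22; +1 → 23 = x.
Latitude subsquare d = 3; −1 → 2 = c.

CF31xc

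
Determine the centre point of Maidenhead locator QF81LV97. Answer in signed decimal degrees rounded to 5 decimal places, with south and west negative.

-38.09375, 156.99583

Field Q=16, F=5: +16·20° lon, +5·10° lat → SW at lon 140°, lat -40°.
Square 8, 1: +8·2° lon, +1·1° lat → SW at lon 156°, lat -39°.
Subsquare l=11, v=21: +11·0.0833333° lon, +21·0.0416667° lat → SW at lon 156.917°, lat -38.125°.
Extended square 9, 7: +9·0.00833333° lon, +7·0.00416667° lat → SW at lon 156.992°, lat -38.0958°.
Cell spans 0.00833333° lon × 0.00416667° lat. Centre is SW corner plus half of each.
latitude -38.09375, longitude 156.99583.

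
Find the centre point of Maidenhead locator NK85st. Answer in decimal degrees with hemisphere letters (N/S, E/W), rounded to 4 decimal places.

15.8125° N, 97.5417° E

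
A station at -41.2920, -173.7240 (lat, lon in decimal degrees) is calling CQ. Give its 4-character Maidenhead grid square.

AE38

Shift to the Maidenhead origin (180°W, 90°S): lon 6.28, lat 48.71.
Field (20°×10°, letters A–R): lon ⌊6.28/20⌋ = 0 → A; lat ⌊48.71/10⌋ = 4 → E.
Square (2°×1°, digits 0–9): lon ⌊6.28/2⌋ = 3; lat ⌊8.71/1⌋ = 8.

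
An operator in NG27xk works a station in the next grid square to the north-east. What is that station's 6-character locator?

Longitude subsquare x = 23; +1 → 24, wraps to 0 = a, carry into square.
Longitude square 2; +1 → 3.
Latitude subsquare k = 10; +1 → 11 = l.

NG37al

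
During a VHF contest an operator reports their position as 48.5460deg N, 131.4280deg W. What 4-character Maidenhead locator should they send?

Offset from 180°W / 90°S: lon 48.57°, lat 138.55°.
Field: lon ⌊48.57/20⌋ = 2 → C; lat ⌊138.55/10⌋ = 13 → N.
Square: lon ⌊8.57/2⌋ = 4; lat ⌊8.55/1⌋ = 8.

CN48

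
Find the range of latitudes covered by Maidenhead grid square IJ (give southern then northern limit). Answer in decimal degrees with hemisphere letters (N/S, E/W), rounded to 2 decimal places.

0.00° N, 10.00° N

Field I=8, J=9: +8·20° lon, +9·10° lat → SW at lon -20°, lat 0°.
Cell spans 20° lon × 10° lat.
south 0.00° N, north 10.00° N.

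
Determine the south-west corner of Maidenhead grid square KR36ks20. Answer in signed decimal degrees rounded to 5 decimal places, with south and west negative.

86.75000, 26.85000

Field K=10, R=17: +10·20° lon, +17·10° lat → SW at lon 20°, lat 80°.
Square 3, 6: +3·2° lon, +6·1° lat → SW at lon 26°, lat 86°.
Subsquare k=10, s=18: +10·0.0833333° lon, +18·0.0416667° lat → SW at lon 26.8333°, lat 86.75°.
Extended square 2, 0: +2·0.00833333° lon, +0·0.00416667° lat → SW at lon 26.85°, lat 86.75°.
latitude 86.75000, longitude 26.85000.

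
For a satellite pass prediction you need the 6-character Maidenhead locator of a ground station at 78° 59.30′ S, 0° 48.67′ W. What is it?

IB91oa

Offset from 180°W / 90°S: lon 179.1888°, lat 11.0117°.
Field: 179.1888/20 → 8 → I, 11.0117/10 → 1 → B; chars IB.
Square: 19.1888/2 → 9, 1.0117/1 → 1; chars 91.
Subsquare: 1.1888/0.0833333 → 14 → o, 0.0117/0.0416667 → 0 → a; chars oa.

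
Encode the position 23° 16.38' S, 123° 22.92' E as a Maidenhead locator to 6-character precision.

PG16qr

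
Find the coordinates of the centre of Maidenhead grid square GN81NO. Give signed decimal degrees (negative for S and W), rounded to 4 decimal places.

Field G=6, N=13: +6·20° lon, +13·10° lat → SW at lon -60°, lat 40°.
Square 8, 1: +8·2° lon, +1·1° lat → SW at lon -44°, lat 41°.
Subsquare n=13, o=14: +13·0.0833333° lon, +14·0.0416667° lat → SW at lon -42.9167°, lat 41.5833°.
Cell spans 0.0833333° lon × 0.0416667° lat. Centre is SW corner plus half of each.
latitude 41.6042, longitude -42.8750.

41.6042, -42.8750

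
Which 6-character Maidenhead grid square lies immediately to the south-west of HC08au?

GC98xt

Longitude subsquare a = 0; −1 → -1, wraps to 23 = x, carry into square.
Longitude square 0; −1 → -1, wraps to 9, carry into field.
Longitude field H = 7; −1 → 6 = G.
Latitude subsquare u = 20; −1 → 19 = t.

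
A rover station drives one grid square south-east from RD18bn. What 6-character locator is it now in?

RD18cm

Longitude subsquare b = 1; +1 → 2 = c.
Latitude subsquare n = 13; −1 → 12 = m.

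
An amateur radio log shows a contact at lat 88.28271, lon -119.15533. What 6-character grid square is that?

DR08kg

Offset from 180°W / 90°S: lon 60.8447°, lat 178.2827°.
Field: 60.8447/20 → 3 → D, 178.2827/10 → 17 → R; chars DR.
Square: 0.8447/2 → 0, 8.2827/1 → 8; chars 08.
Subsquare: 0.8447/0.0833333 → 10 → k, 0.2827/0.0416667 → 6 → g; chars kg.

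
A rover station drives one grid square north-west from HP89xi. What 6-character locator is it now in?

HP89wj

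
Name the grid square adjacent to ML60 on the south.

Latitude square 0; −1 → -1, wraps to 9, carry into field.
Latitude field L = 11; −1 → 10 = K.
The longitude characters are unchanged.

MK69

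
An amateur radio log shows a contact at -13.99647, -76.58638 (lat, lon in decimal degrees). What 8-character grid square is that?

Add 180° to longitude and 90° to latitude: 103.41362, 76.00353.
Field: 103.41362/20 → 5 → F, 76.00353/10 → 7 → H; chars FH.
Square: 3.41362/2 → 1, 6.00353/1 → 6; chars 16.
Subsquare: 1.41362/0.0833333 → 16 → q, 0.00353/0.0416667 → 0 → a; chars qa.
Extended square: 0.08029/0.00833333 → 9, 0.00353/0.00416667 → 0; chars 90.

FH16qa90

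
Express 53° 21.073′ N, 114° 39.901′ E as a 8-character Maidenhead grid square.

OO73hi94

Offset from 180°W / 90°S: lon 294.66502°, lat 143.35122°.
Field: 294.66502/20 → 14 → O, 143.35122/10 → 14 → O; chars OO.
Square: 14.66502/2 → 7, 3.35122/1 → 3; chars 73.
Subsquare: 0.66502/0.0833333 → 7 → h, 0.35122/0.0416667 → 8 → i; chars hi.
Extended square: 0.08168/0.00833333 → 9, 0.01788/0.00416667 → 4; chars 94.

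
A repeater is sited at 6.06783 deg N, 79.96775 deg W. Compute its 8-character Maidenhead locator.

FJ06ab36

Shift to the Maidenhead origin (180°W, 90°S): lon 100.03225, lat 96.06783.
Field: 100.03225/20 → 5 → F, 96.06783/10 → 9 → J; chars FJ.
Square: 0.03225/2 → 0, 6.06783/1 → 6; chars 06.
Subsquare: 0.03225/0.0833333 → 0 → a, 0.06783/0.0416667 → 1 → b; chars ab.
Extended square: 0.03225/0.00833333 → 3, 0.02616/0.00416667 → 6; chars 36.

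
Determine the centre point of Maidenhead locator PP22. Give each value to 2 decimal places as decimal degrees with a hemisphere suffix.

Field P=15, P=15: +15·20° lon, +15·10° lat → SW at lon 120°, lat 60°.
Square 2, 2: +2·2° lon, +2·1° lat → SW at lon 124°, lat 62°.
Cell spans 2° lon × 1° lat. Centre is SW corner plus half of each.
latitude 62.50° N, longitude 125.00° E.

62.50° N, 125.00° E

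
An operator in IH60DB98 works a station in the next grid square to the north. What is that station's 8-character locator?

IH60db99

Latitude extended square 8; +1 → 9.
The longitude characters are unchanged.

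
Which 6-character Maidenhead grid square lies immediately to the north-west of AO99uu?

AO99tv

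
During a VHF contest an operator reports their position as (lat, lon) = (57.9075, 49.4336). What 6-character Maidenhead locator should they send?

Add 180° to longitude and 90° to latitude: 229.4336, 147.9075.
Field (20°×10°, letters A–R): 229.4336/20 → 11 → L, 147.9075/10 → 14 → O; chars LO.
Square (2°×1°, digits 0–9): 9.4336/2 → 4, 7.9075/1 → 7; chars 47.
Subsquare (5′×2.5′, letters a–x): 1.4336/0.0833333 → 17 → r, 0.9075/0.0416667 → 21 → v; chars rv.

LO47rv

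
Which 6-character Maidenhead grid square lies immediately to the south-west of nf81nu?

NF81mt

Longitude subsquare n = 13; −1 → 12 = m.
Latitude subsquare u = 20; −1 → 19 = t.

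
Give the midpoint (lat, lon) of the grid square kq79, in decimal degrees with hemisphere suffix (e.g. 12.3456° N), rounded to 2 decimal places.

79.50° N, 35.00° E

Field K=10, Q=16: +10·20° lon, +16·10° lat → SW at lon 20°, lat 70°.
Square 7, 9: +7·2° lon, +9·1° lat → SW at lon 34°, lat 79°.
Cell spans 2° lon × 1° lat. Centre is SW corner plus half of each.
latitude 79.50° N, longitude 35.00° E.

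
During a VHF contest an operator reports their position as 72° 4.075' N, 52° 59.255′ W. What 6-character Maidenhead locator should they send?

GQ32mb

Add 180° to longitude and 90° to latitude: 127.0124, 162.0679.
Field (20°×10°, letters A–R): 127.0124/20 → 6 → G, 162.0679/10 → 16 → Q; chars GQ.
Square (2°×1°, digits 0–9): 7.0124/2 → 3, 2.0679/1 → 2; chars 32.
Subsquare (5′×2.5′, letters a–x): 1.0124/0.0833333 → 12 → m, 0.0679/0.0416667 → 1 → b; chars mb.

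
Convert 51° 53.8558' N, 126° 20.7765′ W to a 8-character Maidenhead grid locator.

CO61tv85

Shift to the Maidenhead origin (180°W, 90°S): lon 53.65372, lat 141.89760.
Field: 53.65372/20 → 2 → C, 141.89760/10 → 14 → O; chars CO.
Square: 13.65372/2 → 6, 1.89760/1 → 1; chars 61.
Subsquare: 1.65372/0.0833333 → 19 → t, 0.89760/0.0416667 → 21 → v; chars tv.
Extended square: 0.07039/0.00833333 → 8, 0.02260/0.00416667 → 5; chars 85.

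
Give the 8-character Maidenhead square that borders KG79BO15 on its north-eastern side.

Longitude extended square 1; +1 → 2.
Latitude extended square 5; +1 → 6.

KG79bo26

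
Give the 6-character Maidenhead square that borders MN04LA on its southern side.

MN03lx

Latitude subsquare a = 0; −1 → -1, wraps to 23 = x, carry into square.
Latitude square 4; −1 → 3.
The longitude characters are unchanged.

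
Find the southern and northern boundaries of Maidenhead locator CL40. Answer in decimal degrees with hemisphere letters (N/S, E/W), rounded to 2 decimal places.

Field C=2, L=11: +2·20° lon, +11·10° lat → SW at lon -140°, lat 20°.
Square 4, 0: +4·2° lon, +0·1° lat → SW at lon -132°, lat 20°.
Cell spans 2° lon × 1° lat.
south 20.00° N, north 21.00° N.

20.00° N, 21.00° N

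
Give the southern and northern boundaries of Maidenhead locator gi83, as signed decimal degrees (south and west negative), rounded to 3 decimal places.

Field G=6, I=8: +6·20° lon, +8·10° lat → SW at lon -60°, lat -10°.
Square 8, 3: +8·2° lon, +3·1° lat → SW at lon -44°, lat -7°.
Cell spans 2° lon × 1° lat.
south -7.000, north -6.000.

-7.000, -6.000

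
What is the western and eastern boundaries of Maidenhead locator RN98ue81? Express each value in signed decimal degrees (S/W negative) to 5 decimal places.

179.73333, 179.74167

Field R=17, N=13: +17·20° lon, +13·10° lat → SW at lon 160°, lat 40°.
Square 9, 8: +9·2° lon, +8·1° lat → SW at lon 178°, lat 48°.
Subsquare u=20, e=4: +20·0.0833333° lon, +4·0.0416667° lat → SW at lon 179.667°, lat 48.1667°.
Extended square 8, 1: +8·0.00833333° lon, +1·0.00416667° lat → SW at lon 179.733°, lat 48.1708°.
Cell spans 0.00833333° lon × 0.00416667° lat.
west 179.73333, east 179.74167.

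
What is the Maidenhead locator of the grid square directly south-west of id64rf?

ID64qe

Longitude subsquare r = 17; −1 → 16 = q.
Latitude subsquare f = 5; −1 → 4 = e.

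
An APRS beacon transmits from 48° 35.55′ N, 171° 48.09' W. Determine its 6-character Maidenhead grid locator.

AN48co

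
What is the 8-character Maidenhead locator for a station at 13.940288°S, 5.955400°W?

IH76ab54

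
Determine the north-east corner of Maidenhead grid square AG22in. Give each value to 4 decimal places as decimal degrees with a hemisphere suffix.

Field A=0, G=6: +0·20° lon, +6·10° lat → SW at lon -180°, lat -30°.
Square 2, 2: +2·2° lon, +2·1° lat → SW at lon -176°, lat -28°.
Subsquare i=8, n=13: +8·0.0833333° lon, +13·0.0416667° lat → SW at lon -175.333°, lat -27.4583°.
Cell spans 0.0833333° lon × 0.0416667° lat. NE corner is SW corner plus one full cell.
latitude 27.4167° S, longitude 175.2500° W.

27.4167° S, 175.2500° W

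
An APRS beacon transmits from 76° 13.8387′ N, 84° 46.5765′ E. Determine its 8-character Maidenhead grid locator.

NQ26jf35

Shift to the Maidenhead origin (180°W, 90°S): lon 264.77627, lat 166.23064.
Field: 264.77627/20 → 13 → N, 166.23064/10 → 16 → Q; chars NQ.
Square: 4.77627/2 → 2, 6.23064/1 → 6; chars 26.
Subsquare: 0.77627/0.0833333 → 9 → j, 0.23064/0.0416667 → 5 → f; chars jf.
Extended square: 0.02627/0.00833333 → 3, 0.02231/0.00416667 → 5; chars 35.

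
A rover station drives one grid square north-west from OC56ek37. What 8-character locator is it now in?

Longitude extended square 3; −1 → 2.
Latitude extended square 7; +1 → 8.

OC56ek28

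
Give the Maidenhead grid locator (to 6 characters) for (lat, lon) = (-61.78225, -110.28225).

DC48uf

Shift to the Maidenhead origin (180°W, 90°S): lon 69.7177, lat 28.2178.
Field: 69.7177/20 → 3 → D, 28.2178/10 → 2 → C; chars DC.
Square: 9.7177/2 → 4, 8.2178/1 → 8; chars 48.
Subsquare: 1.7177/0.0833333 → 20 → u, 0.2178/0.0416667 → 5 → f; chars uf.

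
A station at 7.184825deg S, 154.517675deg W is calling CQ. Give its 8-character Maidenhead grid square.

BI22rt75

Offset from 180°W / 90°S: lon 25.48233°, lat 82.81517°.
Field: 25.48233/20 → 1 → B, 82.81517/10 → 8 → I; chars BI.
Square: 5.48233/2 → 2, 2.81517/1 → 2; chars 22.
Subsquare: 1.48233/0.0833333 → 17 → r, 0.81517/0.0416667 → 19 → t; chars rt.
Extended square: 0.06566/0.00833333 → 7, 0.02351/0.00416667 → 5; chars 75.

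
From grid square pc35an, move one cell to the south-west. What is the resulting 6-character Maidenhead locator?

Longitude subsquare a = 0; −1 → -1, wraps to 23 = x, carry into square.
Longitude square 3; −1 → 2.
Latitude subsquare n = 13; −1 → 12 = m.

PC25xm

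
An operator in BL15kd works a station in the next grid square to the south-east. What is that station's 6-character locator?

Longitude subsquare k = 10; +1 → 11 = l.
Latitude subsquare d = 3; −1 → 2 = c.

BL15lc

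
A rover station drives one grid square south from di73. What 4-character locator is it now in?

Latitude square 3; −1 → 2.
The longitude characters are unchanged.

DI72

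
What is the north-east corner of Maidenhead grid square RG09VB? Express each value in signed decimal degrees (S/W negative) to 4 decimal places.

Field R=17, G=6: +17·20° lon, +6·10° lat → SW at lon 160°, lat -30°.
Square 0, 9: +0·2° lon, +9·1° lat → SW at lon 160°, lat -21°.
Subsquare v=21, b=1: +21·0.0833333° lon, +1·0.0416667° lat → SW at lon 161.75°, lat -20.9583°.
Cell spans 0.0833333° lon × 0.0416667° lat. NE corner is SW corner plus one full cell.
latitude -20.9167, longitude 161.8333.

-20.9167, 161.8333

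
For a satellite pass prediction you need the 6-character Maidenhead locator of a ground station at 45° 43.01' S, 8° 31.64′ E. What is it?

JE44gg

Shift to the Maidenhead origin (180°W, 90°S): lon 188.5273, lat 44.2832.
Field: 188.5273/20 → 9 → J, 44.2832/10 → 4 → E; chars JE.
Square: 8.5273/2 → 4, 4.2832/1 → 4; chars 44.
Subsquare: 0.5273/0.0833333 → 6 → g, 0.2832/0.0416667 → 6 → g; chars gg.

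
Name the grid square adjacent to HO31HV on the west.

HO31gv

Longitude subsquare h = 7; −1 → 6 = g.
The latitude characters are unchanged.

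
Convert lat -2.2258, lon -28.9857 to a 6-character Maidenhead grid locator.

HI57ms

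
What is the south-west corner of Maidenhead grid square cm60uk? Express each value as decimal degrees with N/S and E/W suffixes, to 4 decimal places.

30.4167° N, 126.3333° W

Field C=2, M=12: +2·20° lon, +12·10° lat → SW at lon -140°, lat 30°.
Square 6, 0: +6·2° lon, +0·1° lat → SW at lon -128°, lat 30°.
Subsquare u=20, k=10: +20·0.0833333° lon, +10·0.0416667° lat → SW at lon -126.333°, lat 30.4167°.
latitude 30.4167° N, longitude 126.3333° W.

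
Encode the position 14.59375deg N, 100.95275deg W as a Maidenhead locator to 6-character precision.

DK94mo

Add 180° to longitude and 90° to latitude: 79.0473, 104.5938.
Field: 79.0473/20 → 3 → D, 104.5938/10 → 10 → K; chars DK.
Square: 19.0473/2 → 9, 4.5938/1 → 4; chars 94.
Subsquare: 1.0473/0.0833333 → 12 → m, 0.5938/0.0416667 → 14 → o; chars mo.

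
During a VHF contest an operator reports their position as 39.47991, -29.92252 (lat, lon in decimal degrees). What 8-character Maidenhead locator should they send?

Offset from 180°W / 90°S: lon 150.07748°, lat 129.47991°.
Field (20°×10°, letters A–R): lon ⌊150.07748/20⌋ = 7 → H; lat ⌊129.47991/10⌋ = 12 → M.
Square (2°×1°, digits 0–9): lon ⌊10.07748/2⌋ = 5; lat ⌊9.47991/1⌋ = 9.
Subsquare (5′×2.5′, letters a–x): lon ⌊0.07748/0.0833333⌋ = 0 → a; lat ⌊0.47991/0.0416667⌋ = 11 → l.
Extended square (30″×15″, digits 0–9): lon ⌊0.07748/0.00833333⌋ = 9; lat ⌊0.02158/0.00416667⌋ = 5.

HM59al95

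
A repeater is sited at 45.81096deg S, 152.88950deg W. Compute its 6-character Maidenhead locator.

BE34ne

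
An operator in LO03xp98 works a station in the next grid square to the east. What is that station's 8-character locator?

LO13ap08

Longitude extended square 9; +1 → 10, wraps to 0, carry into subsquare.
Longitude subsquare x = 23; +1 → 24, wraps to 0 = a, carry into square.
Longitude square 0; +1 → 1.
The latitude characters are unchanged.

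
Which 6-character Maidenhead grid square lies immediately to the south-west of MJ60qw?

Longitude subsquare q = 16; −1 → 15 = p.
Latitude subsquare w = 22; −1 → 21 = v.

MJ60pv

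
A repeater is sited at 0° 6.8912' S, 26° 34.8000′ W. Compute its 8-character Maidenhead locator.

HI69rv02

Add 180° to longitude and 90° to latitude: 153.42000, 89.88515.
Field: lon ⌊153.42000/20⌋ = 7 → H; lat ⌊89.88515/10⌋ = 8 → I.
Square: lon ⌊13.42000/2⌋ = 6; lat ⌊9.88515/1⌋ = 9.
Subsquare: lon ⌊1.42000/0.0833333⌋ = 17 → r; lat ⌊0.88515/0.0416667⌋ = 21 → v.
Extended square: lon ⌊0.00333/0.00833333⌋ = 0; lat ⌊0.01015/0.00416667⌋ = 2.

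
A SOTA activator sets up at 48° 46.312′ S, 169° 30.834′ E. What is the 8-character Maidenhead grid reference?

RE41sf14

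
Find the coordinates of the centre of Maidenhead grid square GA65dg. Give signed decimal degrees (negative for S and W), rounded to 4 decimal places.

-84.7292, -47.7083

Field G=6, A=0: +6·20° lon, +0·10° lat → SW at lon -60°, lat -90°.
Square 6, 5: +6·2° lon, +5·1° lat → SW at lon -48°, lat -85°.
Subsquare d=3, g=6: +3·0.0833333° lon, +6·0.0416667° lat → SW at lon -47.75°, lat -84.75°.
Cell spans 0.0833333° lon × 0.0416667° lat. Centre is SW corner plus half of each.
latitude -84.7292, longitude -47.7083.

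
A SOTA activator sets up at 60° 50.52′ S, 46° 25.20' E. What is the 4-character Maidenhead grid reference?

Add 180° to longitude and 90° to latitude: 226.42, 29.16.
Field: lon ⌊226.42/20⌋ = 11 → L; lat ⌊29.16/10⌋ = 2 → C.
Square: lon ⌊6.42/2⌋ = 3; lat ⌊9.16/1⌋ = 9.

LC39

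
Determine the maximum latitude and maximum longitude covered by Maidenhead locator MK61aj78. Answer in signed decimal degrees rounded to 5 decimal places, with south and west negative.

11.41250, 72.06667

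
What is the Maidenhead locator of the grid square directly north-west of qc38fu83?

QC38fu74

Longitude extended square 8; −1 → 7.
Latitude extended square 3; +1 → 4.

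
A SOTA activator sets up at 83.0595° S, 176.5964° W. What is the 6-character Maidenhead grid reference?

Offset from 180°W / 90°S: lon 3.4036°, lat 6.9405°.
Field: 3.4036/20 → 0 → A, 6.9405/10 → 0 → A; chars AA.
Square: 3.4036/2 → 1, 6.9405/1 → 6; chars 16.
Subsquare: 1.4036/0.0833333 → 16 → q, 0.9405/0.0416667 → 22 → w; chars qw.

AA16qw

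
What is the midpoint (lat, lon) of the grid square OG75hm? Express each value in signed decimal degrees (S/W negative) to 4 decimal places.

-24.4792, 114.6250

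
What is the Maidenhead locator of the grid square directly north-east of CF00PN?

CF00qo

Longitude subsquare p = 15; +1 → 16 = q.
Latitude subsquare n = 13; +1 → 14 = o.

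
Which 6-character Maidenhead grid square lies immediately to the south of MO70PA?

Latitude subsquare a = 0; −1 → -1, wraps to 23 = x, carry into square.
Latitude square 0; −1 → -1, wraps to 9, carry into field.
Latitude field O = 14; −1 → 13 = N.
The longitude characters are unchanged.

MN79px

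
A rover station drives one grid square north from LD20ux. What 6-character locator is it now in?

LD21ua

Latitude subsquare x = 23; +1 → 24, wraps to 0 = a, carry into square.
Latitude square 0; +1 → 1.
The longitude characters are unchanged.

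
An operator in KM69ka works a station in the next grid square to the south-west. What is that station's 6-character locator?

Longitude subsquare k = 10; −1 → 9 = j.
Latitude subsquare a = 0; −1 → -1, wraps to 23 = x, carry into square.
Latitude square 9; −1 → 8.

KM68jx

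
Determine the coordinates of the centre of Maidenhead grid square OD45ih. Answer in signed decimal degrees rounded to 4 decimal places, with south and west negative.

-54.6875, 108.7083

Field O=14, D=3: +14·20° lon, +3·10° lat → SW at lon 100°, lat -60°.
Square 4, 5: +4·2° lon, +5·1° lat → SW at lon 108°, lat -55°.
Subsquare i=8, h=7: +8·0.0833333° lon, +7·0.0416667° lat → SW at lon 108.667°, lat -54.7083°.
Cell spans 0.0833333° lon × 0.0416667° lat. Centre is SW corner plus half of each.
latitude -54.6875, longitude 108.7083.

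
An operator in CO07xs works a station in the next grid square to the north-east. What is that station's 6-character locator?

Longitude subsquare x = 23; +1 → 24, wraps to 0 = a, carry into square.
Longitude square 0; +1 → 1.
Latitude subsquare s = 18; +1 → 19 = t.

CO17at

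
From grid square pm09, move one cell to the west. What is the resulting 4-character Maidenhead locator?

OM99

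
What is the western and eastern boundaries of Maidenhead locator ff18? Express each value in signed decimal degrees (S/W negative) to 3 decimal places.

Field F=5, F=5: +5·20° lon, +5·10° lat → SW at lon -80°, lat -40°.
Square 1, 8: +1·2° lon, +8·1° lat → SW at lon -78°, lat -32°.
Cell spans 2° lon × 1° lat.
west -78.000, east -76.000.

-78.000, -76.000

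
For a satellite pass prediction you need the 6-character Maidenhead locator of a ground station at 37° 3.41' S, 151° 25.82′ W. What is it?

BF42gw

Shift to the Maidenhead origin (180°W, 90°S): lon 28.5697, lat 52.9432.
Field: lon ⌊28.5697/20⌋ = 1 → B; lat ⌊52.9432/10⌋ = 5 → F.
Square: lon ⌊8.5697/2⌋ = 4; lat ⌊2.9432/1⌋ = 2.
Subsquare: lon ⌊0.5697/0.0833333⌋ = 6 → g; lat ⌊0.9432/0.0416667⌋ = 22 → w.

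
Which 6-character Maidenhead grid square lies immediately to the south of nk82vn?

Latitude subsquare n = 13; −1 → 12 = m.
The longitude characters are unchanged.

NK82vm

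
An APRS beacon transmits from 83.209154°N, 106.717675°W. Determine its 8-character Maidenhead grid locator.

DR63pf30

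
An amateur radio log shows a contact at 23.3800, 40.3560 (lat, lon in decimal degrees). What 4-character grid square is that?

LL03

Add 180° to longitude and 90° to latitude: 220.36, 113.38.
Field: lon ⌊220.36/20⌋ = 11 → L; lat ⌊113.38/10⌋ = 11 → L.
Square: lon ⌊0.36/2⌋ = 0; lat ⌊3.38/1⌋ = 3.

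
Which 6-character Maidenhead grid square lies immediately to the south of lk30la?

Latitude subsquare a = 0; −1 → -1, wraps to 23 = x, carry into square.
Latitude square 0; −1 → -1, wraps to 9, carry into field.
Latitude field K = 10; −1 → 9 = J.
The longitude characters are unchanged.

LJ39lx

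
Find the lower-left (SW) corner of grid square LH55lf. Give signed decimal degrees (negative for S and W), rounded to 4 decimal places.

-14.7917, 50.9167

Field L=11, H=7: +11·20° lon, +7·10° lat → SW at lon 40°, lat -20°.
Square 5, 5: +5·2° lon, +5·1° lat → SW at lon 50°, lat -15°.
Subsquare l=11, f=5: +11·0.0833333° lon, +5·0.0416667° lat → SW at lon 50.9167°, lat -14.7917°.
latitude -14.7917, longitude 50.9167.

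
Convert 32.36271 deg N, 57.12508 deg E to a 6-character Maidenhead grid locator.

LM82ni

Offset from 180°W / 90°S: lon 237.1251°, lat 122.3627°.
Field: lon ⌊237.1251/20⌋ = 11 → L; lat ⌊122.3627/10⌋ = 12 → M.
Square: lon ⌊17.1251/2⌋ = 8; lat ⌊2.3627/1⌋ = 2.
Subsquare: lon ⌊1.1251/0.0833333⌋ = 13 → n; lat ⌊0.3627/0.0416667⌋ = 8 → i.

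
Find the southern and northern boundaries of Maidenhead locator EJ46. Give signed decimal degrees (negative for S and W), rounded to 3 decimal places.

Field E=4, J=9: +4·20° lon, +9·10° lat → SW at lon -100°, lat 0°.
Square 4, 6: +4·2° lon, +6·1° lat → SW at lon -92°, lat 6°.
Cell spans 2° lon × 1° lat.
south 6.000, north 7.000.

6.000, 7.000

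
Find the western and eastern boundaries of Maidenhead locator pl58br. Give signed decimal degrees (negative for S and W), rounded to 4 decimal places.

Field P=15, L=11: +15·20° lon, +11·10° lat → SW at lon 120°, lat 20°.
Square 5, 8: +5·2° lon, +8·1° lat → SW at lon 130°, lat 28°.
Subsquare b=1, r=17: +1·0.0833333° lon, +17·0.0416667° lat → SW at lon 130.083°, lat 28.7083°.
Cell spans 0.0833333° lon × 0.0416667° lat.
west 130.0833, east 130.1667.

130.0833, 130.1667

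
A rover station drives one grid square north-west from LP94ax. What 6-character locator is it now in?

Longitude subsquare a = 0; −1 → -1, wraps to 23 = x, carry into square.
Longitude square 9; −1 → 8.
Latitude subsquare x = 23; +1 → 24, wraps to 0 = a, carry into square.
Latitude square 4; +1 → 5.

LP85xa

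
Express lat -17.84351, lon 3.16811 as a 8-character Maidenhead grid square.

JH12od07

Add 180° to longitude and 90° to latitude: 183.16811, 72.15649.
Field: 183.16811/20 → 9 → J, 72.15649/10 → 7 → H; chars JH.
Square: 3.16811/2 → 1, 2.15649/1 → 2; chars 12.
Subsquare: 1.16811/0.0833333 → 14 → o, 0.15649/0.0416667 → 3 → d; chars od.
Extended square: 0.00144/0.00833333 → 0, 0.03149/0.00416667 → 7; chars 07.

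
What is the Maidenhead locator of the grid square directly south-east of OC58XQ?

OC68ap

Longitude subsquare x = 23; +1 → 24, wraps to 0 = a, carry into square.
Longitude square 5; +1 → 6.
Latitude subsquare q = 16; −1 → 15 = p.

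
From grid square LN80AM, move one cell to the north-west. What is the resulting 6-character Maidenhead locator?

LN70xn

Longitude subsquare a = 0; −1 → -1, wraps to 23 = x, carry into square.
Longitude square 8; −1 → 7.
Latitude subsquare m = 12; +1 → 13 = n.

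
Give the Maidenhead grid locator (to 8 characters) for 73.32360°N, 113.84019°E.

OQ63wh07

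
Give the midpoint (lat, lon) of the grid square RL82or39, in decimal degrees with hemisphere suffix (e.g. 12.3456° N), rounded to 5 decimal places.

22.74792° N, 177.19583° E

Field R=17, L=11: +17·20° lon, +11·10° lat → SW at lon 160°, lat 20°.
Square 8, 2: +8·2° lon, +2·1° lat → SW at lon 176°, lat 22°.
Subsquare o=14, r=17: +14·0.0833333° lon, +17·0.0416667° lat → SW at lon 177.167°, lat 22.7083°.
Extended square 3, 9: +3·0.00833333° lon, +9·0.00416667° lat → SW at lon 177.192°, lat 22.7458°.
Cell spans 0.00833333° lon × 0.00416667° lat. Centre is SW corner plus half of each.
latitude 22.74792° N, longitude 177.19583° E.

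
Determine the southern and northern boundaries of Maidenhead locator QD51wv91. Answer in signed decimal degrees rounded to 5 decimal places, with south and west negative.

Field Q=16, D=3: +16·20° lon, +3·10° lat → SW at lon 140°, lat -60°.
Square 5, 1: +5·2° lon, +1·1° lat → SW at lon 150°, lat -59°.
Subsquare w=22, v=21: +22·0.0833333° lon, +21·0.0416667° lat → SW at lon 151.833°, lat -58.125°.
Extended square 9, 1: +9·0.00833333° lon, +1·0.00416667° lat → SW at lon 151.908°, lat -58.1208°.
Cell spans 0.00833333° lon × 0.00416667° lat.
south -58.12083, north -58.11667.

-58.12083, -58.11667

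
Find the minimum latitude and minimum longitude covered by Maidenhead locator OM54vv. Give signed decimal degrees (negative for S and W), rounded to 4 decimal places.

Field O=14, M=12: +14·20° lon, +12·10° lat → SW at lon 100°, lat 30°.
Square 5, 4: +5·2° lon, +4·1° lat → SW at lon 110°, lat 34°.
Subsquare v=21, v=21: +21·0.0833333° lon, +21·0.0416667° lat → SW at lon 111.75°, lat 34.875°.
latitude 34.8750, longitude 111.7500.

34.8750, 111.7500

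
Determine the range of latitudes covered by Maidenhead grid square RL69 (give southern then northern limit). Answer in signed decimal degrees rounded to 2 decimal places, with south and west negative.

Field R=17, L=11: +17·20° lon, +11·10° lat → SW at lon 160°, lat 20°.
Square 6, 9: +6·2° lon, +9·1° lat → SW at lon 172°, lat 29°.
Cell spans 2° lon × 1° lat.
south 29.00, north 30.00.

29.00, 30.00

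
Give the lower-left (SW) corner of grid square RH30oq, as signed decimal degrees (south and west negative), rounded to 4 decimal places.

-19.3333, 167.1667

Field R=17, H=7: +17·20° lon, +7·10° lat → SW at lon 160°, lat -20°.
Square 3, 0: +3·2° lon, +0·1° lat → SW at lon 166°, lat -20°.
Subsquare o=14, q=16: +14·0.0833333° lon, +16·0.0416667° lat → SW at lon 167.167°, lat -19.3333°.
latitude -19.3333, longitude 167.1667.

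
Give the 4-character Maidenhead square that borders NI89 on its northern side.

NJ80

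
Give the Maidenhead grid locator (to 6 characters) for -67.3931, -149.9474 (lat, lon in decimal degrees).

BC52ao

Shift to the Maidenhead origin (180°W, 90°S): lon 30.0526, lat 22.6069.
Field: 30.0526/20 → 1 → B, 22.6069/10 → 2 → C; chars BC.
Square: 10.0526/2 → 5, 2.6069/1 → 2; chars 52.
Subsquare: 0.0526/0.0833333 → 0 → a, 0.6069/0.0416667 → 14 → o; chars ao.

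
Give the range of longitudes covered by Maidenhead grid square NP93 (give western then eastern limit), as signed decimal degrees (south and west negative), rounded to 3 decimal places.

Field N=13, P=15: +13·20° lon, +15·10° lat → SW at lon 80°, lat 60°.
Square 9, 3: +9·2° lon, +3·1° lat → SW at lon 98°, lat 63°.
Cell spans 2° lon × 1° lat.
west 98.000, east 100.000.

98.000, 100.000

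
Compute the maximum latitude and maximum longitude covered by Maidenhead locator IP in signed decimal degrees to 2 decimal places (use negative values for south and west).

Field I=8, P=15: +8·20° lon, +15·10° lat → SW at lon -20°, lat 60°.
Cell spans 20° lon × 10° lat. NE corner is SW corner plus one full cell.
latitude 70.00, longitude 0.00.

70.00, 0.00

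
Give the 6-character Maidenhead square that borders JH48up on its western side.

Longitude subsquare u = 20; −1 → 19 = t.
The latitude characters are unchanged.

JH48tp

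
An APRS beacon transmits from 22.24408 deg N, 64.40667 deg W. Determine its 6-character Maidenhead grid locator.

Add 180° to longitude and 90° to latitude: 115.5933, 112.2441.
Field: 115.5933/20 → 5 → F, 112.2441/10 → 11 → L; chars FL.
Square: 15.5933/2 → 7, 2.2441/1 → 2; chars 72.
Subsquare: 1.5933/0.0833333 → 19 → t, 0.2441/0.0416667 → 5 → f; chars tf.

FL72tf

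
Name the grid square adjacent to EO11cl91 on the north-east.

EO11dl02

Longitude extended square 9; +1 → 10, wraps to 0, carry into subsquare.
Longitude subsquare c = 2; +1 → 3 = d.
Latitude extended square 1; +1 → 2.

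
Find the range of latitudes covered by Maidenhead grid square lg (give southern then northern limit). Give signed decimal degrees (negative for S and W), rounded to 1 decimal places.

Field L=11, G=6: +11·20° lon, +6·10° lat → SW at lon 40°, lat -30°.
Cell spans 20° lon × 10° lat.
south -30.0, north -20.0.

-30.0, -20.0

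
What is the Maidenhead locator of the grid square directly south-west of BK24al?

BK14xk

Longitude subsquare a = 0; −1 → -1, wraps to 23 = x, carry into square.
Longitude square 2; −1 → 1.
Latitude subsquare l = 11; −1 → 10 = k.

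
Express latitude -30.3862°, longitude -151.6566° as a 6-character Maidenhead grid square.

Offset from 180°W / 90°S: lon 28.3434°, lat 59.6138°.
Field: 28.3434/20 → 1 → B, 59.6138/10 → 5 → F; chars BF.
Square: 8.3434/2 → 4, 9.6138/1 → 9; chars 49.
Subsquare: 0.3434/0.0833333 → 4 → e, 0.6138/0.0416667 → 14 → o; chars eo.

BF49eo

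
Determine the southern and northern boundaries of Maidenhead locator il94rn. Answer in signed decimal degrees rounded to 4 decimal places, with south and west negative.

24.5417, 24.5833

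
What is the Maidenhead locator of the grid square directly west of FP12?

FP02

Longitude square 1; −1 → 0.
The latitude characters are unchanged.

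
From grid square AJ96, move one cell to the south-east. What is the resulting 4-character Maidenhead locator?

Longitude square 9; +1 → 10, wraps to 0, carry into field.
Longitude field A = 0; +1 → 1 = B.
Latitude square 6; −1 → 5.

BJ05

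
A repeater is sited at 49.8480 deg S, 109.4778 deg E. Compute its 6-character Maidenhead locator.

OE40rd

Offset from 180°W / 90°S: lon 289.4778°, lat 40.1520°.
Field: lon ⌊289.4778/20⌋ = 14 → O; lat ⌊40.1520/10⌋ = 4 → E.
Square: lon ⌊9.4778/2⌋ = 4; lat ⌊0.1520/1⌋ = 0.
Subsquare: lon ⌊1.4778/0.0833333⌋ = 17 → r; lat ⌊0.1520/0.0416667⌋ = 3 → d.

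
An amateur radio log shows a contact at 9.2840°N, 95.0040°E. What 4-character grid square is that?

Offset from 180°W / 90°S: lon 275.00°, lat 99.28°.
Field: lon ⌊275.00/20⌋ = 13 → N; lat ⌊99.28/10⌋ = 9 → J.
Square: lon ⌊15.00/2⌋ = 7; lat ⌊9.28/1⌋ = 9.

NJ79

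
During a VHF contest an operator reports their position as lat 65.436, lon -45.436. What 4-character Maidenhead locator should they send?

Offset from 180°W / 90°S: lon 134.56°, lat 155.44°.
Field: 134.56/20 → 6 → G, 155.44/10 → 15 → P; chars GP.
Square: 14.56/2 → 7, 5.44/1 → 5; chars 75.

GP75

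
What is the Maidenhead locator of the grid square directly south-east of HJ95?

IJ04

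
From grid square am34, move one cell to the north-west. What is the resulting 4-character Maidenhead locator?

Longitude square 3; −1 → 2.
Latitude square 4; +1 → 5.

AM25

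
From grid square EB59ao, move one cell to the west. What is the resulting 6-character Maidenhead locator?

Longitude subsquare a = 0; −1 → -1, wraps to 23 = x, carry into square.
Longitude square 5; −1 → 4.
The latitude characters are unchanged.

EB49xo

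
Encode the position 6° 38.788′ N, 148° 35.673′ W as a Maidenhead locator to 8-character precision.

Shift to the Maidenhead origin (180°W, 90°S): lon 31.40545, lat 96.64647.
Field (20°×10°, letters A–R): 31.40545/20 → 1 → B, 96.64647/10 → 9 → J; chars BJ.
Square (2°×1°, digits 0–9): 11.40545/2 → 5, 6.64647/1 → 6; chars 56.
Subsquare (5′×2.5′, letters a–x): 1.40545/0.0833333 → 16 → q, 0.64647/0.0416667 → 15 → p; chars qp.
Extended square (30″×15″, digits 0–9): 0.07212/0.00833333 → 8, 0.02147/0.00416667 → 5; chars 85.

BJ56qp85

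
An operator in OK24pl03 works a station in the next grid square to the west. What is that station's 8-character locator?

Longitude extended square 0; −1 → -1, wraps to 9, carry into subsquare.
Longitude subsquare p = 15; −1 → 14 = o.
The latitude characters are unchanged.

OK24ol93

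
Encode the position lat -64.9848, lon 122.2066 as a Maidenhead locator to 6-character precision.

Shift to the Maidenhead origin (180°W, 90°S): lon 302.2066, lat 25.0152.
Field: lon ⌊302.2066/20⌋ = 15 → P; lat ⌊25.0152/10⌋ = 2 → C.
Square: lon ⌊2.2066/2⌋ = 1; lat ⌊5.0152/1⌋ = 5.
Subsquare: lon ⌊0.2066/0.0833333⌋ = 2 → c; lat ⌊0.0152/0.0416667⌋ = 0 → a.

PC15ca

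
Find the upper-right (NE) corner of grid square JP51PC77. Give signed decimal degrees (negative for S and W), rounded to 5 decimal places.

61.11667, 11.31667

Field J=9, P=15: +9·20° lon, +15·10° lat → SW at lon 0°, lat 60°.
Square 5, 1: +5·2° lon, +1·1° lat → SW at lon 10°, lat 61°.
Subsquare p=15, c=2: +15·0.0833333° lon, +2·0.0416667° lat → SW at lon 11.25°, lat 61.0833°.
Extended square 7, 7: +7·0.00833333° lon, +7·0.00416667° lat → SW at lon 11.3083°, lat 61.1125°.
Cell spans 0.00833333° lon × 0.00416667° lat. NE corner is SW corner plus one full cell.
latitude 61.11667, longitude 11.31667.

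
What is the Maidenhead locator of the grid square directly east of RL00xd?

RL10ad

Longitude subsquare x = 23; +1 → 24, wraps to 0 = a, carry into square.
Longitude square 0; +1 → 1.
The latitude characters are unchanged.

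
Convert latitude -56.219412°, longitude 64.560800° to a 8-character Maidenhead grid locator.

MD23gs77

Shift to the Maidenhead origin (180°W, 90°S): lon 244.56080, lat 33.78059.
Field: 244.56080/20 → 12 → M, 33.78059/10 → 3 → D; chars MD.
Square: 4.56080/2 → 2, 3.78059/1 → 3; chars 23.
Subsquare: 0.56080/0.0833333 → 6 → g, 0.78059/0.0416667 → 18 → s; chars gs.
Extended square: 0.06080/0.00833333 → 7, 0.03059/0.00416667 → 7; chars 77.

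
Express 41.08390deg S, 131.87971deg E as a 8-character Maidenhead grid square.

PE58wv59

Add 180° to longitude and 90° to latitude: 311.87971, 48.91610.
Field: 311.87971/20 → 15 → P, 48.91610/10 → 4 → E; chars PE.
Square: 11.87971/2 → 5, 8.91610/1 → 8; chars 58.
Subsquare: 1.87971/0.0833333 → 22 → w, 0.91610/0.0416667 → 21 → v; chars wv.
Extended square: 0.04638/0.00833333 → 5, 0.04110/0.00416667 → 9; chars 59.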